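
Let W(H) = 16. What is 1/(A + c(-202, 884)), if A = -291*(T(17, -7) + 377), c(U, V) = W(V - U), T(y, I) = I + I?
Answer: -1/105617 ≈ -9.4682e-6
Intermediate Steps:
T(y, I) = 2*I
c(U, V) = 16
A = -105633 (A = -291*(2*(-7) + 377) = -291*(-14 + 377) = -291*363 = -105633)
1/(A + c(-202, 884)) = 1/(-105633 + 16) = 1/(-105617) = -1/105617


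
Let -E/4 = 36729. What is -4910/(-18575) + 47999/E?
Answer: -4863539/77970420 ≈ -0.062377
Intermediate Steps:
E = -146916 (E = -4*36729 = -146916)
-4910/(-18575) + 47999/E = -4910/(-18575) + 47999/(-146916) = -4910*(-1/18575) + 47999*(-1/146916) = 982/3715 - 6857/20988 = -4863539/77970420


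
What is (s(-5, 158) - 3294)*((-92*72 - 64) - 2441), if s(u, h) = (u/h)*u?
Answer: 4750978083/158 ≈ 3.0069e+7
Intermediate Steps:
s(u, h) = u²/h
(s(-5, 158) - 3294)*((-92*72 - 64) - 2441) = ((-5)²/158 - 3294)*((-92*72 - 64) - 2441) = ((1/158)*25 - 3294)*((-6624 - 64) - 2441) = (25/158 - 3294)*(-6688 - 2441) = -520427/158*(-9129) = 4750978083/158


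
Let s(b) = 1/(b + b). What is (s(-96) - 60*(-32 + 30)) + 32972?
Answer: 6353663/192 ≈ 33092.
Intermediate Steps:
s(b) = 1/(2*b)
(s(-96) - 60*(-32 + 30)) + 32972 = ((½)/(-96) - 60*(-32 + 30)) + 32972 = ((½)*(-1/96) - 60*(-2)) + 32972 = (-1/192 + 120) + 32972 = 23039/192 + 32972 = 6353663/192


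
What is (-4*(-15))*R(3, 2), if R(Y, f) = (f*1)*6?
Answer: 720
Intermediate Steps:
R(Y, f) = 6*f (R(Y, f) = f*6 = 6*f)
(-4*(-15))*R(3, 2) = (-4*(-15))*(6*2) = 60*12 = 720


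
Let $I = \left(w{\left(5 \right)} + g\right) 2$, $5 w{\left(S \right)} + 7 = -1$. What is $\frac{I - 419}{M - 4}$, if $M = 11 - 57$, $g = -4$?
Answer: $\frac{2151}{250} \approx 8.604$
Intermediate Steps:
$M = -46$ ($M = 11 - 57 = -46$)
$w{\left(S \right)} = - \frac{8}{5}$ ($w{\left(S \right)} = - \frac{7}{5} + \frac{1}{5} \left(-1\right) = - \frac{7}{5} - \frac{1}{5} = - \frac{8}{5}$)
$I = - \frac{56}{5}$ ($I = \left(- \frac{8}{5} - 4\right) 2 = \left(- \frac{28}{5}\right) 2 = - \frac{56}{5} \approx -11.2$)
$\frac{I - 419}{M - 4} = \frac{- \frac{56}{5} - 419}{-46 - 4} = - \frac{2151}{5 \left(-50\right)} = \left(- \frac{2151}{5}\right) \left(- \frac{1}{50}\right) = \frac{2151}{250}$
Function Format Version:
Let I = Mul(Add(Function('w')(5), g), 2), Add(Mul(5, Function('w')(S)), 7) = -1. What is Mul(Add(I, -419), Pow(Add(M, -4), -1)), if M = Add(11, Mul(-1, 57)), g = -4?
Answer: Rational(2151, 250) ≈ 8.6040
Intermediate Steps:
M = -46 (M = Add(11, -57) = -46)
Function('w')(S) = Rational(-8, 5) (Function('w')(S) = Add(Rational(-7, 5), Mul(Rational(1, 5), -1)) = Add(Rational(-7, 5), Rational(-1, 5)) = Rational(-8, 5))
I = Rational(-56, 5) (I = Mul(Add(Rational(-8, 5), -4), 2) = Mul(Rational(-28, 5), 2) = Rational(-56, 5) ≈ -11.200)
Mul(Add(I, -419), Pow(Add(M, -4), -1)) = Mul(Add(Rational(-56, 5), -419), Pow(Add(-46, -4), -1)) = Mul(Rational(-2151, 5), Pow(-50, -1)) = Mul(Rational(-2151, 5), Rational(-1, 50)) = Rational(2151, 250)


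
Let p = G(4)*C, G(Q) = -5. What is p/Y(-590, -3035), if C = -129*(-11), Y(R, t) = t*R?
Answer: -1419/358130 ≈ -0.0039622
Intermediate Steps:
Y(R, t) = R*t
C = 1419
p = -7095 (p = -5*1419 = -7095)
p/Y(-590, -3035) = -7095/((-590*(-3035))) = -7095/1790650 = -7095*1/1790650 = -1419/358130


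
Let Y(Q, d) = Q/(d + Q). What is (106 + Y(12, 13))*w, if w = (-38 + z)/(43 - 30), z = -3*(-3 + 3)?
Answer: -101156/325 ≈ -311.25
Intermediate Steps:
z = 0 (z = -3*0 = 0)
Y(Q, d) = Q/(Q + d)
w = -38/13 (w = (-38 + 0)/(43 - 30) = -38/13 ≈ -2.9231)
(106 + Y(12, 13))*w = (106 + 12/(12 + 13))*(-38/13) = (106 + 12/25)*(-38/13) = (2662/25)*(-38/13) = -101156/325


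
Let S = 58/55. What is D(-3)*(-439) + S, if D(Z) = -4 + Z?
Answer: 169073/55 ≈ 3074.1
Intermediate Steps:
S = 58/55 (S = 58*(1/55) = 58/55 ≈ 1.0545)
D(-3)*(-439) + S = (-4 - 3)*(-439) + 58/55 = -7*(-439) + 58/55 = 3073 + 58/55 = 169073/55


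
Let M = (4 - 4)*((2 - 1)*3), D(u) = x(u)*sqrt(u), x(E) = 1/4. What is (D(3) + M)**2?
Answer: 3/16 ≈ 0.18750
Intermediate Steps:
x(E) = 1/4
D(u) = sqrt(u)/4
M = 0 (M = 0*(1*3) = 0*3 = 0)
(D(3) + M)**2 = (sqrt(3)/4 + 0)**2 = (sqrt(3)/4)**2 = 3/16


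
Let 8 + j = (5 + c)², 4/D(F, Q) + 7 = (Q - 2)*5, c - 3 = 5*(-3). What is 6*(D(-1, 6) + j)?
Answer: 3222/13 ≈ 247.85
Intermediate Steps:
c = -12 (c = 3 + 5*(-3) = 3 - 15 = -12)
D(F, Q) = 4/(-17 + 5*Q) (D(F, Q) = 4/(-7 + (Q - 2)*5) = 4/(-7 + (-2 + Q)*5) = 4/(-7 + (-10 + 5*Q)) = 4/(-17 + 5*Q))
j = 41 (j = -8 + (5 - 12)² = -8 + (-7)² = -8 + 49 = 41)
6*(D(-1, 6) + j) = 6*(4/(-17 + 5*6) + 41) = 6*(4/(-17 + 30) + 41) = 6*(4/13 + 41) = 6*(537/13) = 3222/13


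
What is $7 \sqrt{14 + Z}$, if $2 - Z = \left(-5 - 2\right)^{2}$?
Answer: $7 i \sqrt{33} \approx 40.212 i$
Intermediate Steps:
$Z = -47$ ($Z = 2 - \left(-5 - 2\right)^{2} = 2 - \left(-7\right)^{2} = 2 - 49 = -47$)
$7 \sqrt{14 + Z} = 7 \sqrt{14 - 47} = 7 \sqrt{-33} = 7 i \sqrt{33}$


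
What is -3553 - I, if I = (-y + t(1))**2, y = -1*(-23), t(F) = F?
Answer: -4037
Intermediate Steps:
y = 23
I = 484 (I = (-1*23 + 1)**2 = (-23 + 1)**2 = (-22)**2 = 484)
-3553 - I = -3553 - 1*484 = -3553 - 484 = -4037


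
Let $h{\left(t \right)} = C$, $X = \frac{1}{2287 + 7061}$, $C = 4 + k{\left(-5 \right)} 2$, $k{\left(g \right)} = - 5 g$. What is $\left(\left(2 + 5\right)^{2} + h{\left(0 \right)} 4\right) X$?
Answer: $\frac{265}{9348} \approx 0.028348$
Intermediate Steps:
$C = 54$ ($C = 4 + \left(-5\right) \left(-5\right) 2 = 4 + 25 \cdot 2 = 4 + 50 = 54$)
$X = \frac{1}{9348} \approx 0.00010697$
$h{\left(t \right)} = 54$
$\left(\left(2 + 5\right)^{2} + h{\left(0 \right)} 4\right) X = \left(\left(2 + 5\right)^{2} + 54 \cdot 4\right) \frac{1}{9348} = \left(7^{2} + 216\right) \frac{1}{9348} = \left(49 + 216\right) \frac{1}{9348} = 265 \cdot \frac{1}{9348} = \frac{265}{9348}$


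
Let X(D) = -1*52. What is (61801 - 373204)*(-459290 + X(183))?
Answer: 143040476826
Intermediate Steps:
X(D) = -52
(61801 - 373204)*(-459290 + X(183)) = (61801 - 373204)*(-459290 - 52) = -311403*(-459342) = 143040476826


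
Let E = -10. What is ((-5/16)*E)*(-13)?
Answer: -325/8 ≈ -40.625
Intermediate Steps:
((-5/16)*E)*(-13) = (-5/16*(-10))*(-13) = (-5*1/16*(-10))*(-13) = -5/16*(-10)*(-13) = (25/8)*(-13) = -325/8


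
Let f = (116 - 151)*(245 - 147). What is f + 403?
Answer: -3027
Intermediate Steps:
f = -3430 (f = -35*98 = -3430)
f + 403 = -3430 + 403 = -3027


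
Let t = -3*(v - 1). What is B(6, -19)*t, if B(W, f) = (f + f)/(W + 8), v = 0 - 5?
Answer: -342/7 ≈ -48.857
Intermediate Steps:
v = -5
t = 18 (t = -3*(-5 - 1) = -3*(-6) = 18)
B(W, f) = 2*f/(8 + W) (B(W, f) = (2*f)/(8 + W) = 2*f/(8 + W))
B(6, -19)*t = (2*(-19)/(8 + 6))*18 = (2*(-19)/14)*18 = (2*(-19)*(1/14))*18 = -19/7*18 = -342/7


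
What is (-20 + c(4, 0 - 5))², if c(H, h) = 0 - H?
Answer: 576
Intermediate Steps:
c(H, h) = -H
(-20 + c(4, 0 - 5))² = (-20 - 1*4)² = (-20 - 4)² = (-24)² = 576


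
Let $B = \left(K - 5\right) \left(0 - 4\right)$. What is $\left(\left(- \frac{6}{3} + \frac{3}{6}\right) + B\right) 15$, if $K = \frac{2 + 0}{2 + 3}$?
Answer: $\frac{507}{2} \approx 253.5$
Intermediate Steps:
$K = \frac{2}{5} \approx 0.4$
$B = \frac{92}{5}$ ($B = \left(\frac{2}{5} - 5\right) \left(0 - 4\right) = \left(- \frac{23}{5}\right) \left(-4\right) = \frac{92}{5} \approx 18.4$)
$\left(\left(- \frac{6}{3} + \frac{3}{6}\right) + B\right) 15 = \left(\left(- \frac{6}{3} + \frac{3}{6}\right) + \frac{92}{5}\right) 15 = \left(\left(\left(-6\right) \frac{1}{3} + 3 \cdot \frac{1}{6}\right) + \frac{92}{5}\right) 15 = \left(\left(-2 + \frac{1}{2}\right) + \frac{92}{5}\right) 15 = \left(- \frac{3}{2} + \frac{92}{5}\right) 15 = \frac{169}{10} \cdot 15 = \frac{507}{2}$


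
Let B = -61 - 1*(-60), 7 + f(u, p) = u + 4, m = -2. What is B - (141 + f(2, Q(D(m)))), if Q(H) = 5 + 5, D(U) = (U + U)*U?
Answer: -141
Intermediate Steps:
D(U) = 2*U**2 (D(U) = (2*U)*U = 2*U**2)
Q(H) = 10
f(u, p) = -3 + u (f(u, p) = -7 + (u + 4) = -7 + (4 + u) = -3 + u)
B = -1 (B = -61 + 60 = -1)
B - (141 + f(2, Q(D(m)))) = -1 - (141 + (-3 + 2)) = -1 - (141 - 1) = -1 - 1*140 = -1 - 140 = -141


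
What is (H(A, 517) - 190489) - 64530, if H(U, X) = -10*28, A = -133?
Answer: -255299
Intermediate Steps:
H(U, X) = -280
(H(A, 517) - 190489) - 64530 = (-280 - 190489) - 64530 = -190769 - 64530 = -255299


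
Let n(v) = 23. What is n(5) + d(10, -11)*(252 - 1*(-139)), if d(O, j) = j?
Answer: -4278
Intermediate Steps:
n(5) + d(10, -11)*(252 - 1*(-139)) = 23 - 11*(252 - 1*(-139)) = 23 - 11*(252 + 139) = 23 - 11*391 = 23 - 4301 = -4278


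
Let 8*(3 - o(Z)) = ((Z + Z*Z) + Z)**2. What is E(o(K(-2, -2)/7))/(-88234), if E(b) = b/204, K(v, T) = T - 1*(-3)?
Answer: -19133/115246309696 ≈ -1.6602e-7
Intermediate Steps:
K(v, T) = 3 + T (K(v, T) = T + 3 = 3 + T)
o(Z) = 3 - (Z**2 + 2*Z)**2/8 (o(Z) = 3 - ((Z + Z*Z) + Z)**2/8 = 3 - ((Z + Z**2) + Z)**2/8 = 3 - (Z**2 + 2*Z)**2/8)
E(b) = b/204 (E(b) = b*(1/204) = b/204)
E(o(K(-2, -2)/7))/(-88234) = ((3 - ((3 - 2)/7)**2*(2 + (3 - 2)/7)**2/8)/204)/(-88234) = ((3 - (1*(1/7))**2*(2 + 1*(1/7))**2/8)/204)*(-1/88234) = ((3 - (1/7)**2*(2 + 1/7)**2/8)/204)*(-1/88234) = ((3 - 1/8*1/49*(15/7)**2)/204)*(-1/88234) = ((3 - 1/8*1/49*225/49)/204)*(-1/88234) = ((3 - 225/19208)/204)*(-1/88234) = ((1/204)*(57399/19208))*(-1/88234) = (19133/1306144)*(-1/88234) = -19133/115246309696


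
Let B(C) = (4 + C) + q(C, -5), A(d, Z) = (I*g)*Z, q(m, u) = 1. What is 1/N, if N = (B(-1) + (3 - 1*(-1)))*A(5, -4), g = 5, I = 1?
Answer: -1/160 ≈ -0.0062500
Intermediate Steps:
A(d, Z) = 5*Z (A(d, Z) = (1*5)*Z = 5*Z)
B(C) = 5 + C (B(C) = (4 + C) + 1 = 5 + C)
N = -160 (N = ((5 - 1) + (3 - 1*(-1)))*(5*(-4)) = (4 + (3 + 1))*(-20) = (4 + 4)*(-20) = 8*(-20) = -160)
1/N = 1/(-160) = -1/160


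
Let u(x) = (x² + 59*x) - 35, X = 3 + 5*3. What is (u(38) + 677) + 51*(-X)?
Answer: 3410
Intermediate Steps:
X = 18 (X = 3 + 15 = 18)
u(x) = -35 + x² + 59*x
(u(38) + 677) + 51*(-X) = ((-35 + 38² + 59*38) + 677) + 51*(-1*18) = ((-35 + 1444 + 2242) + 677) + 51*(-18) = (3651 + 677) - 918 = 4328 - 918 = 3410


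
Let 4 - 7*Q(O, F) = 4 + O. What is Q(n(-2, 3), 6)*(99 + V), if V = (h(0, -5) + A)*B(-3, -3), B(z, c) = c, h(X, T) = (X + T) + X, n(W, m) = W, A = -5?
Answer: 258/7 ≈ 36.857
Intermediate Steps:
h(X, T) = T + 2*X (h(X, T) = (T + X) + X = T + 2*X)
Q(O, F) = -O/7 (Q(O, F) = 4/7 - (4 + O)/7 = 4/7 + (-4/7 - O/7) = -O/7)
V = 30 (V = ((-5 + 2*0) - 5)*(-3) = ((-5 + 0) - 5)*(-3) = (-5 - 5)*(-3) = -10*(-3) = 30)
Q(n(-2, 3), 6)*(99 + V) = (-⅐*(-2))*(99 + 30) = (2/7)*129 = 258/7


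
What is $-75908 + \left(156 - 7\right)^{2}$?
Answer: $-53707$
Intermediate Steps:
$-75908 + \left(156 - 7\right)^{2} = -75908 + 149^{2} = -75908 + 22201 = -53707$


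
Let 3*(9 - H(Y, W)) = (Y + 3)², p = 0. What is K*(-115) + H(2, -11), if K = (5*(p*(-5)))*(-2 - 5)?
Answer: ⅔ ≈ 0.66667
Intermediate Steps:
H(Y, W) = 9 - (3 + Y)²/3 (H(Y, W) = 9 - (Y + 3)²/3 = 9 - (3 + Y)²/3)
K = 0 (K = (5*(0*(-5)))*(-2 - 5) = (5*0)*(-7) = 0*(-7) = 0)
K*(-115) + H(2, -11) = 0*(-115) + (9 - (3 + 2)²/3) = 0 + (9 - ⅓*5²) = 0 + (9 - ⅓*25) = 0 + (9 - 25/3) = 0 + ⅔ = ⅔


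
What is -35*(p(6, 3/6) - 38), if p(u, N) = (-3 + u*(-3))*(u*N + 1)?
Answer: 4270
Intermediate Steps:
p(u, N) = (1 + N*u)*(-3 - 3*u) (p(u, N) = (-3 - 3*u)*(N*u + 1) = (-3 - 3*u)*(1 + N*u) = (1 + N*u)*(-3 - 3*u))
-35*(p(6, 3/6) - 38) = -35*((-3 - 3*6 - 3*3/6*6 - 3*3/6*6²) - 38) = -35*((-3 - 18 - 3*3*(⅙)*6 - 3*3*(⅙)*36) - 38) = -35*((-3 - 18 - 3*½*6 - 3*½*36) - 38) = -35*((-3 - 18 - 9 - 54) - 38) = -35*(-84 - 38) = -35*(-122) = 4270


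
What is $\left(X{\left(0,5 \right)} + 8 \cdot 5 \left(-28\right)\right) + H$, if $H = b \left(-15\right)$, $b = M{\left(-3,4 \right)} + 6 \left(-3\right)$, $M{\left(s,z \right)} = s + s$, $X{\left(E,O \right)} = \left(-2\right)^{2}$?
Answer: $-756$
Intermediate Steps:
$X{\left(E,O \right)} = 4$
$M{\left(s,z \right)} = 2 s$
$b = -24$ ($b = 2 \left(-3\right) + 6 \left(-3\right) = -6 - 18 = -24$)
$H = 360$ ($H = \left(-24\right) \left(-15\right) = 360$)
$\left(X{\left(0,5 \right)} + 8 \cdot 5 \left(-28\right)\right) + H = \left(4 + 8 \cdot 5 \left(-28\right)\right) + 360 = \left(4 + 40 \left(-28\right)\right) + 360 = \left(4 - 1120\right) + 360 = -1116 + 360 = -756$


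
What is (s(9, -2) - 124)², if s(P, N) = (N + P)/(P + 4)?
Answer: 2576025/169 ≈ 15243.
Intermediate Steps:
s(P, N) = (N + P)/(4 + P)
(s(9, -2) - 124)² = ((-2 + 9)/(4 + 9) - 124)² = (7/13 - 124)² = (-1605/13)² = 2576025/169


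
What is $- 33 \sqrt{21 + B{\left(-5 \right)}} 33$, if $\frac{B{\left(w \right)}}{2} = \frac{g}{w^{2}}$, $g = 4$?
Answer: $- \frac{1089 \sqrt{533}}{5} \approx -5028.3$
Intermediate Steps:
$B{\left(w \right)} = \frac{8}{w^{2}}$ ($B{\left(w \right)} = 2 \frac{4}{w^{2}} = \frac{8}{w^{2}}$)
$- 33 \sqrt{21 + B{\left(-5 \right)}} 33 = - 33 \sqrt{21 + \frac{8}{25}} \cdot 33 = - 33 \sqrt{\frac{533}{25}} \cdot 33 = - 33 \frac{\sqrt{533}}{5} \cdot 33 = - \frac{33 \sqrt{533}}{5} \cdot 33 = - \frac{1089 \sqrt{533}}{5}$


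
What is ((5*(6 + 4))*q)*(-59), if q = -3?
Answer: 8850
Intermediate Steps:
((5*(6 + 4))*q)*(-59) = ((5*(6 + 4))*(-3))*(-59) = ((5*10)*(-3))*(-59) = (50*(-3))*(-59) = -150*(-59) = 8850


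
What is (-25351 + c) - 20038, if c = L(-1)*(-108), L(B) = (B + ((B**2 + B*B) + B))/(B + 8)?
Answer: -45389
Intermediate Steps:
L(B) = (2*B + 2*B**2)/(8 + B) (L(B) = (B + ((B**2 + B**2) + B))/(8 + B) = (B + (2*B**2 + B))/(8 + B) = (B + (B + 2*B**2))/(8 + B) = (2*B + 2*B**2)/(8 + B))
c = 0 (c = (2*(-1)*(1 - 1)/(8 - 1))*(-108) = (2*(-1)*0/7)*(-108) = (2*(-1)*(1/7)*0)*(-108) = 0*(-108) = 0)
(-25351 + c) - 20038 = (-25351 + 0) - 20038 = -25351 - 20038 = -45389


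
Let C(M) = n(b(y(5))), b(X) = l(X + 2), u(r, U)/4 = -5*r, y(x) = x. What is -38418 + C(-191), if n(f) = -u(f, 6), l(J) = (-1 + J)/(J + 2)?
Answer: -115214/3 ≈ -38405.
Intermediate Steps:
l(J) = (-1 + J)/(2 + J)
u(r, U) = -20*r (u(r, U) = 4*(-5*r) = -20*r)
b(X) = (1 + X)/(4 + X) (b(X) = (-1 + (X + 2))/(2 + (X + 2)) = (-1 + (2 + X))/(2 + (2 + X)) = (1 + X)/(4 + X))
n(f) = 20*f (n(f) = -(-20)*f = 20*f)
C(M) = 40/3 (C(M) = 20*((1 + 5)/(4 + 5)) = 20*(6/9) = 20*((⅑)*6) = 20*(⅔) = 40/3)
-38418 + C(-191) = -38418 + 40/3 = -115214/3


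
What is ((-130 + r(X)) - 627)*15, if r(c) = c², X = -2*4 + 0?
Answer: -10395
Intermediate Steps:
X = -8 (X = -8 + 0 = -8)
((-130 + r(X)) - 627)*15 = ((-130 + (-8)²) - 627)*15 = ((-130 + 64) - 627)*15 = (-66 - 627)*15 = -693*15 = -10395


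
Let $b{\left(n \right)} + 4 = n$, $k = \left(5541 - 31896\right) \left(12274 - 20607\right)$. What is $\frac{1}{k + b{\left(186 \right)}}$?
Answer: $\frac{1}{219616397} \approx 4.5534 \cdot 10^{-9}$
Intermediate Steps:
$k = 219616215$ ($k = \left(-26355\right) \left(-8333\right) = 219616215$)
$b{\left(n \right)} = -4 + n$
$\frac{1}{k + b{\left(186 \right)}} = \frac{1}{219616215 + \left(-4 + 186\right)} = \frac{1}{219616215 + 182} = \frac{1}{219616397}$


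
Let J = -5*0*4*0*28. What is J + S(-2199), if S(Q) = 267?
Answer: 267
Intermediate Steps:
J = 0 (J = -0*0*28 = -5*0*28 = 0*28 = 0)
J + S(-2199) = 0 + 267 = 267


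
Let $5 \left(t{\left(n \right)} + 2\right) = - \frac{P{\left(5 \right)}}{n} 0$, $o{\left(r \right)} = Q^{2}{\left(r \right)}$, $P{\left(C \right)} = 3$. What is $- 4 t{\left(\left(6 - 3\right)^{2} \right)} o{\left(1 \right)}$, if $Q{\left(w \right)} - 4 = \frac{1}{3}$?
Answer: $\frac{1352}{9} \approx 150.22$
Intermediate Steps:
$Q{\left(w \right)} = \frac{13}{3}$ ($Q{\left(w \right)} = 4 + \frac{1}{3} = \frac{13}{3}$)
$o{\left(r \right)} = \frac{169}{9}$ ($o{\left(r \right)} = \left(\frac{13}{3}\right)^{2} = \frac{169}{9}$)
$t{\left(n \right)} = -2$ ($t{\left(n \right)} = -2 + \frac{\left(-1\right) \frac{3}{n} 0}{5} = -2 + \frac{\left(-1\right) 0}{5} = -2 + \frac{1}{5} \cdot 0 = -2 + 0 = -2$)
$- 4 t{\left(\left(6 - 3\right)^{2} \right)} o{\left(1 \right)} = \left(-4\right) \left(-2\right) \frac{169}{9} = 8 \cdot \frac{169}{9} = \frac{1352}{9}$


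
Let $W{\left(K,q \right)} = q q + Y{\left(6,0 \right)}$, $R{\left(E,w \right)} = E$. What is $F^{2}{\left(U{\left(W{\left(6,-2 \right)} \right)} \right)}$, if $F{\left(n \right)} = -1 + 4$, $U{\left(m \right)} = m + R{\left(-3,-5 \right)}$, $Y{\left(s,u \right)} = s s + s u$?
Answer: $9$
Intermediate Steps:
$Y{\left(s,u \right)} = s^{2} + s u$
$W{\left(K,q \right)} = 36 + q^{2}$ ($W{\left(K,q \right)} = q q + 6 \left(6 + 0\right) = q^{2} + 6 \cdot 6 = q^{2} + 36 = 36 + q^{2}$)
$U{\left(m \right)} = -3 + m$ ($U{\left(m \right)} = m - 3 = -3 + m$)
$F{\left(n \right)} = 3$
$F^{2}{\left(U{\left(W{\left(6,-2 \right)} \right)} \right)} = 3^{2} = 9$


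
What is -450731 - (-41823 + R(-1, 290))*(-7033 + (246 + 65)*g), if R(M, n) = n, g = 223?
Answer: 2587885829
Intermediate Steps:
-450731 - (-41823 + R(-1, 290))*(-7033 + (246 + 65)*g) = -450731 - (-41823 + 290)*(-7033 + (246 + 65)*223) = -450731 - (-41533)*(-7033 + 311*223) = -450731 - (-41533)*(-7033 + 69353) = -450731 - (-41533)*62320 = -450731 - 1*(-2588336560) = -450731 + 2588336560 = 2587885829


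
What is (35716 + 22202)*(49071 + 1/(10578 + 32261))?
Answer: 121752472549260/42839 ≈ 2.8421e+9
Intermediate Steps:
(35716 + 22202)*(49071 + 1/(10578 + 32261)) = 57918*(49071 + 1/42839) = 57918*(2102152570/42839) = 121752472549260/42839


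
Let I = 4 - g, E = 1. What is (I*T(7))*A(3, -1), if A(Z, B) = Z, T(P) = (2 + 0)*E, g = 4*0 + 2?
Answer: 12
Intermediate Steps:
g = 2 (g = 0 + 2 = 2)
T(P) = 2 (T(P) = (2 + 0)*1 = 2*1 = 2)
I = 2 (I = 4 - 1*2 = 4 - 2 = 2)
(I*T(7))*A(3, -1) = (2*2)*3 = 4*3 = 12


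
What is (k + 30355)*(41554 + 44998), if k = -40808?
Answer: -904728056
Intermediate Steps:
(k + 30355)*(41554 + 44998) = (-40808 + 30355)*(41554 + 44998) = -10453*86552 = -904728056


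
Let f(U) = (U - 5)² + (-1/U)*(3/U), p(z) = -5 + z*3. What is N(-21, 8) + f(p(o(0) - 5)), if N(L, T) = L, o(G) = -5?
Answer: 1934272/1225 ≈ 1579.0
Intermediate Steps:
p(z) = -5 + 3*z
f(U) = (-5 + U)² - 3/U²
N(-21, 8) + f(p(o(0) - 5)) = -21 + ((-5 + (-5 + 3*(-5 - 5)))² - 3/(-5 + 3*(-5 - 5))²) = -21 + ((-5 + (-5 + 3*(-10)))² - 3/(-5 + 3*(-10))²) = -21 + ((-5 + (-5 - 30))² - 3/(-5 - 30)²) = -21 + ((-5 - 35)² - 3/(-35)²) = -21 + ((-40)² - 3*1/1225) = -21 + (1600 - 3/1225) = -21 + 1959997/1225 = 1934272/1225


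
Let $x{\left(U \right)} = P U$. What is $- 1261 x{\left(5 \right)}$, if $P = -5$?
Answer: $31525$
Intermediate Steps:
$x{\left(U \right)} = - 5 U$
$- 1261 x{\left(5 \right)} = - 1261 \left(\left(-5\right) 5\right) = \left(-1261\right) \left(-25\right) = 31525$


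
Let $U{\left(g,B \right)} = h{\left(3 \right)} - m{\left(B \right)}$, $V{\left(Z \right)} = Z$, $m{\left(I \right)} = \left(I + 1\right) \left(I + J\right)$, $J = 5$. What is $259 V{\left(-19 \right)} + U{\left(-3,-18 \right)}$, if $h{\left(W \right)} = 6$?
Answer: $-5136$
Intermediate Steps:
$m{\left(I \right)} = \left(1 + I\right) \left(5 + I\right)$ ($m{\left(I \right)} = \left(I + 1\right) \left(I + 5\right) = \left(1 + I\right) \left(5 + I\right)$)
$U{\left(g,B \right)} = 1 - B^{2} - 6 B$ ($U{\left(g,B \right)} = 6 - \left(5 + B^{2} + 6 B\right) = 1 - B^{2} - 6 B$)
$259 V{\left(-19 \right)} + U{\left(-3,-18 \right)} = 259 \left(-19\right) - 215 = -4921 + \left(1 - 324 + 108\right) = -4921 - 215 = -5136$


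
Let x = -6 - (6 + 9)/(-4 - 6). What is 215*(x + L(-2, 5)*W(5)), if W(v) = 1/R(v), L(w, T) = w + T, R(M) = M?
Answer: -1677/2 ≈ -838.50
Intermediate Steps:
L(w, T) = T + w
x = -9/2 (x = -6 - 15/(-10) = -6 - 15*(-1)/10 = -6 - 1*(-3/2) = -6 + 3/2 = -9/2 ≈ -4.5000)
W(v) = 1/v
215*(x + L(-2, 5)*W(5)) = 215*(-9/2 + (5 - 2)/5) = 215*(-9/2 + 3*(1/5)) = 215*(-9/2 + 3/5) = 215*(-39/10) = -1677/2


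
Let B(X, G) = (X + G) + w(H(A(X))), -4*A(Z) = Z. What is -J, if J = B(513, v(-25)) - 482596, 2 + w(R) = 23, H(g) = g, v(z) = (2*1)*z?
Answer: 482112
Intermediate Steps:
A(Z) = -Z/4
v(z) = 2*z
w(R) = 21 (w(R) = -2 + 23 = 21)
B(X, G) = 21 + G + X (B(X, G) = (X + G) + 21 = (G + X) + 21 = 21 + G + X)
J = -482112 (J = (21 + 2*(-25) + 513) - 482596 = (21 - 50 + 513) - 482596 = 484 - 482596 = -482112)
-J = -1*(-482112) = 482112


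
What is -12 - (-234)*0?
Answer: -12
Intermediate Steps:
-12 - (-234)*0 = -12 - 26*0 = -12 + 0 = -12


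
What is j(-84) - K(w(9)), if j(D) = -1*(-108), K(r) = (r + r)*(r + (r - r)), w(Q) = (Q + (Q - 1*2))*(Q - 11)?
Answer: -1940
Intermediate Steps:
w(Q) = (-11 + Q)*(-2 + 2*Q) (w(Q) = (Q + (Q - 2))*(-11 + Q) = (Q + (-2 + Q))*(-11 + Q) = (-2 + 2*Q)*(-11 + Q) = (-11 + Q)*(-2 + 2*Q))
K(r) = 2*r**2 (K(r) = (2*r)*(r + 0) = (2*r)*r = 2*r**2)
j(D) = 108
j(-84) - K(w(9)) = 108 - 2*(22 - 24*9 + 2*9**2)**2 = 108 - 2*(22 - 216 + 2*81)**2 = 108 - 2*(22 - 216 + 162)**2 = 108 - 2*(-32)**2 = 108 - 2*1024 = 108 - 1*2048 = 108 - 2048 = -1940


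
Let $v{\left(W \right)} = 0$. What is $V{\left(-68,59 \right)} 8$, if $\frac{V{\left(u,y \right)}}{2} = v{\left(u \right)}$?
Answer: $0$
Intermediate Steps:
$V{\left(u,y \right)} = 0$ ($V{\left(u,y \right)} = 2 \cdot 0 = 0$)
$V{\left(-68,59 \right)} 8 = 0 \cdot 8 = 0$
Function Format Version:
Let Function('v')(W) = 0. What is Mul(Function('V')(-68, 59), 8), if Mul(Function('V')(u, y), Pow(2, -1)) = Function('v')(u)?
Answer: 0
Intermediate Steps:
Function('V')(u, y) = 0 (Function('V')(u, y) = Mul(2, 0) = 0)
Mul(Function('V')(-68, 59), 8) = Mul(0, 8) = 0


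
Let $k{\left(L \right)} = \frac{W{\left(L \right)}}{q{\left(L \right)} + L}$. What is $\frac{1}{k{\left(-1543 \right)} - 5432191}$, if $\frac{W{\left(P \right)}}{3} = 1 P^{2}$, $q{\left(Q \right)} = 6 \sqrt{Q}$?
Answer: $- \frac{2146143034}{11667967059602629} + \frac{13887 i \sqrt{1543}}{23335934119205258} \approx -1.8393 \cdot 10^{-7} + 2.3376 \cdot 10^{-11} i$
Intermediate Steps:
$W{\left(P \right)} = 3 P^{2}$ ($W{\left(P \right)} = 3 \cdot 1 P^{2} = 3 P^{2}$)
$k{\left(L \right)} = \frac{3 L^{2}}{L + 6 \sqrt{L}}$ ($k{\left(L \right)} = \frac{3 L^{2}}{6 \sqrt{L} + L} = \frac{3 L^{2}}{L + 6 \sqrt{L}}$)
$\frac{1}{k{\left(-1543 \right)} - 5432191} = \frac{1}{\frac{3 \left(-1543\right)^{2}}{-1543 + 6 \sqrt{-1543}} - 5432191} = \frac{1}{3 \cdot 2380849 \frac{1}{-1543 + 6 i \sqrt{1543}} - 5432191} = \frac{1}{\frac{7142547}{-1543 + 6 i \sqrt{1543}} - 5432191} = \frac{1}{-5432191 + \frac{7142547}{-1543 + 6 i \sqrt{1543}}}$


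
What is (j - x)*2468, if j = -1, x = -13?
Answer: 29616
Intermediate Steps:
(j - x)*2468 = (-1 - 1*(-13))*2468 = (-1 + 13)*2468 = 12*2468 = 29616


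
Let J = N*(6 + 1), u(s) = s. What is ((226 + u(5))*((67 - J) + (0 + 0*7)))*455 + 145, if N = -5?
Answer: 10720855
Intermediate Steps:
J = -35 (J = -5*(6 + 1) = -5*7 = -35)
((226 + u(5))*((67 - J) + (0 + 0*7)))*455 + 145 = ((226 + 5)*((67 - 1*(-35)) + (0 + 0*7)))*455 + 145 = (231*((67 + 35) + (0 + 0)))*455 + 145 = (231*(102 + 0))*455 + 145 = (231*102)*455 + 145 = 23562*455 + 145 = 10720710 + 145 = 10720855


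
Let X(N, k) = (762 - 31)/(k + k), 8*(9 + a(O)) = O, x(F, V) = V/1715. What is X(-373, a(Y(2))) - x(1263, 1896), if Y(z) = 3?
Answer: -5145484/118335 ≈ -43.482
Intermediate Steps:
x(F, V) = V/1715 (x(F, V) = V*(1/1715) = V/1715)
a(O) = -9 + O/8
X(N, k) = 731/(2*k) (X(N, k) = 731/((2*k)) = 731*(1/(2*k)) = 731/(2*k))
X(-373, a(Y(2))) - x(1263, 1896) = 731/(2*(-9 + (⅛)*3)) - 1896/1715 = 731/(2*(-9 + 3/8)) - 1*1896/1715 = 731/(2*(-69/8)) - 1896/1715 = (731/2)*(-8/69) - 1896/1715 = -2924/69 - 1896/1715 = -5145484/118335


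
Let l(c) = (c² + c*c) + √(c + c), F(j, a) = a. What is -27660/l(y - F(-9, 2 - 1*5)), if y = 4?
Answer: -38724/137 + 2766*√14/959 ≈ -271.87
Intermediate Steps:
l(c) = 2*c² + √2*√c (l(c) = (c² + c²) + √(2*c) = 2*c² + √2*√c)
-27660/l(y - F(-9, 2 - 1*5)) = -27660/(2*(4 - (2 - 1*5))² + √2*√(4 - (2 - 1*5))) = -27660/(2*(4 - (2 - 5))² + √2*√(4 - (2 - 5))) = -27660/(2*(4 - 1*(-3))² + √2*√(4 - 1*(-3))) = -27660/(2*(4 + 3)² + √2*√(4 + 3)) = -27660/(2*7² + √2*√7) = -27660/(2*49 + √14) = -27660/(98 + √14)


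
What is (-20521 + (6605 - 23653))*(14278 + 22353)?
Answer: -1376190039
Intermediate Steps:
(-20521 + (6605 - 23653))*(14278 + 22353) = (-20521 - 17048)*36631 = -37569*36631 = -1376190039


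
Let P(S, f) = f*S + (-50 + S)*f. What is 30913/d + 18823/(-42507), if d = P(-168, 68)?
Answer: -1808084995/1115723736 ≈ -1.6205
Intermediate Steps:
P(S, f) = S*f + f*(-50 + S)
d = -26248 (d = 2*68*(-25 - 168) = 2*68*(-193) = -26248)
30913/d + 18823/(-42507) = 30913/(-26248) + 18823/(-42507) = 30913*(-1/26248) + 18823*(-1/42507) = -30913/26248 - 18823/42507 = -1808084995/1115723736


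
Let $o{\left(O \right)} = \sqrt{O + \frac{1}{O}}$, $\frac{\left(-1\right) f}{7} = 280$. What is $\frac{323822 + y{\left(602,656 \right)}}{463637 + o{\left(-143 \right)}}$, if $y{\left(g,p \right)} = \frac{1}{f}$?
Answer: $\frac{42080078946591829}{60248783610377320} - \frac{634691119 i \sqrt{116974}}{12049756722075464} \approx 0.69844 - 1.8015 \cdot 10^{-5} i$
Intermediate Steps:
$f = -1960$ ($f = \left(-7\right) 280 = -1960$)
$y{\left(g,p \right)} = - \frac{1}{1960}$ ($y{\left(g,p \right)} = \frac{1}{-1960} = - \frac{1}{1960}$)
$\frac{323822 + y{\left(602,656 \right)}}{463637 + o{\left(-143 \right)}} = \frac{323822 - \frac{1}{1960}}{463637 + \sqrt{-143 + \frac{1}{-143}}} = \frac{634691119}{1960 \left(463637 + \sqrt{-143 - \frac{1}{143}}\right)} = \frac{634691119}{1960 \left(463637 + \sqrt{- \frac{20450}{143}}\right)} = \frac{634691119}{1960 \left(463637 + \frac{5 i \sqrt{116974}}{143}\right)}$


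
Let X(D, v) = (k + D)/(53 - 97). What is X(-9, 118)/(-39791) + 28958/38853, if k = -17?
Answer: 25349386027/34011993906 ≈ 0.74531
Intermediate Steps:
X(D, v) = 17/44 - D/44 (X(D, v) = (-17 + D)/(53 - 97) = (-17 + D)/(-44) = (-17 + D)*(-1/44) = 17/44 - D/44)
X(-9, 118)/(-39791) + 28958/38853 = (17/44 - 1/44*(-9))/(-39791) + 28958/38853 = (17/44 + 9/44)*(-1/39791) + 28958*(1/38853) = (13/22)*(-1/39791) + 28958/38853 = -13/875402 + 28958/38853 = 25349386027/34011993906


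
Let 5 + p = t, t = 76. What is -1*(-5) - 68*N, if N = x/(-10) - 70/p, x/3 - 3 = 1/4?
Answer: 98223/710 ≈ 138.34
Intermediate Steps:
p = 71 (p = -5 + 76 = 71)
x = 39/4 (x = 9 + 3/4 = 9 + 3*(¼) = 9 + ¾ = 39/4 ≈ 9.7500)
N = -5569/2840 (N = (39/4)/(-10) - 70/71 = (39/4)*(-⅒) - 70*1/71 = -39/40 - 70/71 = -5569/2840 ≈ -1.9609)
-1*(-5) - 68*N = -1*(-5) - 68*(-5569/2840) = 5 + 94673/710 = 98223/710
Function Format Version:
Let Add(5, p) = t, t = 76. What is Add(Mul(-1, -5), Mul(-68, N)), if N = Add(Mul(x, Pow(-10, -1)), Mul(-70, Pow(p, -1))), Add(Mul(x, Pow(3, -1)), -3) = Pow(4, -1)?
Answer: Rational(98223, 710) ≈ 138.34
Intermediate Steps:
p = 71 (p = Add(-5, 76) = 71)
x = Rational(39, 4) (x = Add(9, Mul(3, Pow(4, -1))) = Add(9, Mul(3, Rational(1, 4))) = Add(9, Rational(3, 4)) = Rational(39, 4) ≈ 9.7500)
N = Rational(-5569, 2840) (N = Add(Mul(Rational(39, 4), Pow(-10, -1)), Mul(-70, Pow(71, -1))) = Add(Mul(Rational(39, 4), Rational(-1, 10)), Mul(-70, Rational(1, 71))) = Add(Rational(-39, 40), Rational(-70, 71)) = Rational(-5569, 2840) ≈ -1.9609)
Add(Mul(-1, -5), Mul(-68, N)) = Add(Mul(-1, -5), Mul(-68, Rational(-5569, 2840))) = Add(5, Rational(94673, 710)) = Rational(98223, 710)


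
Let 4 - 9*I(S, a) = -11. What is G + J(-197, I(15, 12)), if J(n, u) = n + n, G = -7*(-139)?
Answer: 579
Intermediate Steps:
I(S, a) = 5/3 (I(S, a) = 4/9 - ⅑*(-11) = 4/9 + 11/9 = 5/3)
G = 973
J(n, u) = 2*n
G + J(-197, I(15, 12)) = 973 + 2*(-197) = 973 - 394 = 579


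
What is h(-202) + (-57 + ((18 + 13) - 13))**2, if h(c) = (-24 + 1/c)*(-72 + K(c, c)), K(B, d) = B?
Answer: 817934/101 ≈ 8098.4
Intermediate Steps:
h(c) = (-72 + c)*(-24 + 1/c) (h(c) = (-24 + 1/c)*(-72 + c) = (-72 + c)*(-24 + 1/c))
h(-202) + (-57 + ((18 + 13) - 13))**2 = (1729 - 72/(-202) - 24*(-202)) + (-57 + ((18 + 13) - 13))**2 = (1729 - 72*(-1/202) + 4848) + (-57 + (31 - 13))**2 = (1729 + 36/101 + 4848) + (-57 + 18)**2 = 664313/101 + (-39)**2 = 664313/101 + 1521 = 817934/101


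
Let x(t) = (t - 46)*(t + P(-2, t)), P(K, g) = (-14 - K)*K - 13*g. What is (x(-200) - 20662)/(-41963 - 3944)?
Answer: 616966/45907 ≈ 13.439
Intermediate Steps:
P(K, g) = -13*g + K*(-14 - K) (P(K, g) = K*(-14 - K) - 13*g = -13*g + K*(-14 - K))
x(t) = (-46 + t)*(24 - 12*t) (x(t) = (t - 46)*(t + (-1*(-2)² - 14*(-2) - 13*t)) = (-46 + t)*(t + (-1*4 + 28 - 13*t)) = (-46 + t)*(t + (-4 + 28 - 13*t)) = (-46 + t)*(t + (24 - 13*t)) = (-46 + t)*(24 - 12*t))
(x(-200) - 20662)/(-41963 - 3944) = ((-1104 - 12*(-200)² + 576*(-200)) - 20662)/(-41963 - 3944) = ((-1104 - 12*40000 - 115200) - 20662)/(-45907) = ((-1104 - 480000 - 115200) - 20662)*(-1/45907) = (-596304 - 20662)*(-1/45907) = -616966*(-1/45907) = 616966/45907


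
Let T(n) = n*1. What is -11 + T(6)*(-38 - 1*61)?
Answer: -605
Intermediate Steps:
T(n) = n
-11 + T(6)*(-38 - 1*61) = -11 + 6*(-38 - 1*61) = -11 + 6*(-38 - 61) = -11 + 6*(-99) = -11 - 594 = -605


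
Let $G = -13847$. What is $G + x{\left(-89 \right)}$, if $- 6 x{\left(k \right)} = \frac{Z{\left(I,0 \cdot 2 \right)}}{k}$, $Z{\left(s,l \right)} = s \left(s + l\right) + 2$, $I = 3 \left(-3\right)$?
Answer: $- \frac{7394215}{534} \approx -13847.0$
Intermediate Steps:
$I = -9$
$Z{\left(s,l \right)} = 2 + s \left(l + s\right)$ ($Z{\left(s,l \right)} = s \left(l + s\right) + 2 = 2 + s \left(l + s\right)$)
$x{\left(k \right)} = - \frac{83}{6 k}$ ($x{\left(k \right)} = - \frac{\left(2 + \left(-9\right)^{2} + 0 \cdot 2 \left(-9\right)\right) \frac{1}{k}}{6} = - \frac{\left(2 + 81 + 0 \left(-9\right)\right) \frac{1}{k}}{6} = - \frac{\left(2 + 81 + 0\right) \frac{1}{k}}{6} = - \frac{83 \frac{1}{k}}{6} = - \frac{83}{6 k}$)
$G + x{\left(-89 \right)} = -13847 - \frac{83}{6 \left(-89\right)} = -13847 - - \frac{83}{534} = -13847 + \frac{83}{534} = - \frac{7394215}{534}$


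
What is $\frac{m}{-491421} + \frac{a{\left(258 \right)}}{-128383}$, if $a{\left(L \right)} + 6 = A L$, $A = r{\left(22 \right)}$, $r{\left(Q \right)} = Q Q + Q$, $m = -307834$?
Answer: $- \frac{24630427760}{63090102243} \approx -0.3904$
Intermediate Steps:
$r{\left(Q \right)} = Q + Q^{2}$ ($r{\left(Q \right)} = Q^{2} + Q = Q + Q^{2}$)
$A = 506$ ($A = 22 \left(1 + 22\right) = 22 \cdot 23 = 506$)
$a{\left(L \right)} = -6 + 506 L$
$\frac{m}{-491421} + \frac{a{\left(258 \right)}}{-128383} = - \frac{307834}{-491421} + \frac{-6 + 506 \cdot 258}{-128383} = \left(-307834\right) \left(- \frac{1}{491421}\right) + \left(-6 + 130548\right) \left(- \frac{1}{128383}\right) = \frac{307834}{491421} + 130542 \left(- \frac{1}{128383}\right) = \frac{307834}{491421} - \frac{130542}{128383} = - \frac{24630427760}{63090102243}$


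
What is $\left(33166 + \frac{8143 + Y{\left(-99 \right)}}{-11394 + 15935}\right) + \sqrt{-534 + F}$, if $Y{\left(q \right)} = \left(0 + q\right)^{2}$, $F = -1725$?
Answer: $\frac{150624750}{4541} + 3 i \sqrt{251} \approx 33170.0 + 47.529 i$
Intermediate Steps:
$Y{\left(q \right)} = q^{2}$
$\left(33166 + \frac{8143 + Y{\left(-99 \right)}}{-11394 + 15935}\right) + \sqrt{-534 + F} = \left(33166 + \frac{8143 + \left(-99\right)^{2}}{-11394 + 15935}\right) + \sqrt{-534 - 1725} = \left(33166 + \frac{8143 + 9801}{4541}\right) + \sqrt{-2259} = \left(33166 + 17944 \cdot \frac{1}{4541}\right) + 3 i \sqrt{251} = \left(33166 + \frac{17944}{4541}\right) + 3 i \sqrt{251} = \frac{150624750}{4541} + 3 i \sqrt{251}$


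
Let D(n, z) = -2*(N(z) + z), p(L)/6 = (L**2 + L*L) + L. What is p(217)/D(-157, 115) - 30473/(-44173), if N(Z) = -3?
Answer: -1786531147/706768 ≈ -2527.7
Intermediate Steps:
p(L) = 6*L + 12*L**2 (p(L) = 6*((L**2 + L*L) + L) = 6*((L**2 + L**2) + L) = 6*(2*L**2 + L) = 6*(L + 2*L**2) = 6*L + 12*L**2)
D(n, z) = 6 - 2*z (D(n, z) = -2*(-3 + z) = 6 - 2*z)
p(217)/D(-157, 115) - 30473/(-44173) = (6*217*(1 + 2*217))/(6 - 2*115) - 30473/(-44173) = (6*217*(1 + 434))/(6 - 230) - 30473*(-1/44173) = (6*217*435)/(-224) + 30473/44173 = 566370*(-1/224) + 30473/44173 = -40455/16 + 30473/44173 = -1786531147/706768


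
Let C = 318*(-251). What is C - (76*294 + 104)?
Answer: -102266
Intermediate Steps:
C = -79818
C - (76*294 + 104) = -79818 - (76*294 + 104) = -79818 - (22344 + 104) = -79818 - 1*22448 = -79818 - 22448 = -102266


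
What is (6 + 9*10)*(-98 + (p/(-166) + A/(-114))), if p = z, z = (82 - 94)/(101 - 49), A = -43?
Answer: -192128320/20501 ≈ -9371.7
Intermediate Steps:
z = -3/13 (z = -12/52 = -12*1/52 = -3/13 ≈ -0.23077)
p = -3/13 ≈ -0.23077
(6 + 9*10)*(-98 + (p/(-166) + A/(-114))) = (6 + 9*10)*(-98 + (-3/13/(-166) - 43/(-114))) = (6 + 90)*(-98 + (-3/13*(-1/166) - 43*(-1/114))) = 96*(-98 + (3/2158 + 43/114)) = 96*(-98 + 23284/61503) = 96*(-6004010/61503) = -192128320/20501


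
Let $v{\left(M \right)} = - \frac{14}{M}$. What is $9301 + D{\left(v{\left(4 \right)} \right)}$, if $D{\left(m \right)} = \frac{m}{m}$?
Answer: $9302$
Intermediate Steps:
$D{\left(m \right)} = 1$
$9301 + D{\left(v{\left(4 \right)} \right)} = 9301 + 1 = 9302$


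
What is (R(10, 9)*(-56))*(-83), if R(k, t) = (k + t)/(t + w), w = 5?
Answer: 6308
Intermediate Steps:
R(k, t) = (k + t)/(5 + t) (R(k, t) = (k + t)/(t + 5) = (k + t)/(5 + t))
(R(10, 9)*(-56))*(-83) = (((10 + 9)/(5 + 9))*(-56))*(-83) = ((19/14)*(-56))*(-83) = -76*(-83) = 6308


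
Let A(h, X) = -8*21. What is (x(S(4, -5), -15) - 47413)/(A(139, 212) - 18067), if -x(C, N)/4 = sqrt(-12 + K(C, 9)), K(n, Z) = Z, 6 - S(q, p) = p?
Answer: 47413/18235 + 4*I*sqrt(3)/18235 ≈ 2.6001 + 0.00037994*I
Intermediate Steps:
A(h, X) = -168
S(q, p) = 6 - p
x(C, N) = -4*I*sqrt(3) (x(C, N) = -4*sqrt(-12 + 9) = -4*I*sqrt(3))
(x(S(4, -5), -15) - 47413)/(A(139, 212) - 18067) = (-4*I*sqrt(3) - 47413)/(-168 - 18067) = (-47413 - 4*I*sqrt(3))/(-18235) = (-47413 - 4*I*sqrt(3))*(-1/18235) = 47413/18235 + 4*I*sqrt(3)/18235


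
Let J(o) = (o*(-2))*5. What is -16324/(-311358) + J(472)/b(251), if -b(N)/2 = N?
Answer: 369451102/39075429 ≈ 9.4548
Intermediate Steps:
b(N) = -2*N
J(o) = -10*o (J(o) = -2*o*5 = -10*o)
-16324/(-311358) + J(472)/b(251) = -16324/(-311358) + (-10*472)/((-2*251)) = -16324*(-1/311358) - 4720/(-502) = 8162/155679 - 4720*(-1/502) = 8162/155679 + 2360/251 = 369451102/39075429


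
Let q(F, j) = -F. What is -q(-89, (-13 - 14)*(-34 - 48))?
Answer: -89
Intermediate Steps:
-q(-89, (-13 - 14)*(-34 - 48)) = -(-1)*(-89) = -1*89 = -89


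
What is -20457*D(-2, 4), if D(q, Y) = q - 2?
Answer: 81828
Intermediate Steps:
D(q, Y) = -2 + q
-20457*D(-2, 4) = -20457*(-2 - 2) = -20457*(-4) = 81828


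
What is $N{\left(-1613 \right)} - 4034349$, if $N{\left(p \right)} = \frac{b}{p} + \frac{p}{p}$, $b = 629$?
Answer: $- \frac{6507403953}{1613} \approx -4.0343 \cdot 10^{6}$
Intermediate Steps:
$N{\left(p \right)} = 1 + \frac{629}{p}$ ($N{\left(p \right)} = \frac{629}{p} + \frac{p}{p} = \frac{629}{p} + 1 = 1 + \frac{629}{p}$)
$N{\left(-1613 \right)} - 4034349 = \frac{629 - 1613}{-1613} - 4034349 = \left(- \frac{1}{1613}\right) \left(-984\right) - 4034349 = \frac{984}{1613} - 4034349 = - \frac{6507403953}{1613}$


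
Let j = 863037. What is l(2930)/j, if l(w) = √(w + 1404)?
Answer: √4334/863037 ≈ 7.6281e-5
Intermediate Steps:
l(w) = √(1404 + w)
l(2930)/j = √(1404 + 2930)/863037 = √4334*(1/863037) = √4334/863037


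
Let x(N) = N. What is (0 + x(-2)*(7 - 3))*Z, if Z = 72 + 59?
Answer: -1048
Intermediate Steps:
Z = 131
(0 + x(-2)*(7 - 3))*Z = (0 - 2*(7 - 3))*131 = (0 - 2*4)*131 = (0 - 8)*131 = -8*131 = -1048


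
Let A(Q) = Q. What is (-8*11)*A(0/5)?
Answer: 0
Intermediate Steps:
(-8*11)*A(0/5) = (-8*11)*(0/5) = -0/5 = -88*0 = 0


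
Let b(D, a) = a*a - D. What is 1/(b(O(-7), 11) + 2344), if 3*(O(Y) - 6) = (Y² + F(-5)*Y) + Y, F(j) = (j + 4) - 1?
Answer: 3/7321 ≈ 0.00040978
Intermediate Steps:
F(j) = 3 + j (F(j) = (4 + j) - 1 = 3 + j)
O(Y) = 6 - Y/3 + Y²/3 (O(Y) = 6 + ((Y² + (3 - 5)*Y) + Y)/3 = 6 + ((Y² - 2*Y) + Y)/3 = 6 + (Y² - Y)/3 = 6 + (-Y/3 + Y²/3) = 6 - Y/3 + Y²/3)
b(D, a) = a² - D
1/(b(O(-7), 11) + 2344) = 1/((11² - (6 - ⅓*(-7) + (⅓)*(-7)²)) + 2344) = 1/((121 - (6 + 7/3 + (⅓)*49)) + 2344) = 1/((121 - (6 + 7/3 + 49/3)) + 2344) = 1/((121 - 1*74/3) + 2344) = 1/((121 - 74/3) + 2344) = 1/(289/3 + 2344) = 1/(7321/3) = 3/7321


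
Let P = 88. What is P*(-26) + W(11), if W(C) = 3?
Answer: -2285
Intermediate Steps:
P*(-26) + W(11) = 88*(-26) + 3 = -2288 + 3 = -2285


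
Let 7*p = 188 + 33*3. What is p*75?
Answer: 3075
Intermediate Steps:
p = 41 (p = (188 + 33*3)/7 = (188 + 99)/7 = (⅐)*287 = 41)
p*75 = 41*75 = 3075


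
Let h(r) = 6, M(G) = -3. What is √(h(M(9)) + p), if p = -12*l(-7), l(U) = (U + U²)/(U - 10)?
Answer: √10302/17 ≈ 5.9705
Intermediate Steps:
l(U) = (U + U²)/(-10 + U)
p = 504/17 (p = -(-84)*(1 - 7)/(-10 - 7) = -(-84)*(-6)/(-17) = -(-84)*(-1)*(-6)/17 = -12*(-42/17) = 504/17 ≈ 29.647)
√(h(M(9)) + p) = √(6 + 504/17) = √(606/17) = √10302/17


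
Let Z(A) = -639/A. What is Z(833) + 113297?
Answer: 94375762/833 ≈ 1.1330e+5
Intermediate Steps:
Z(833) + 113297 = -639/833 + 113297 = 94375762/833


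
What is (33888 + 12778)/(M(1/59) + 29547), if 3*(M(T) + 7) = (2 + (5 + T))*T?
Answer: 81222173/51414439 ≈ 1.5798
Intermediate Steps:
M(T) = -7 + T*(7 + T)/3 (M(T) = -7 + ((2 + (5 + T))*T)/3 = -7 + ((7 + T)*T)/3 = -7 + (T*(7 + T))/3 = -7 + T*(7 + T)/3)
(33888 + 12778)/(M(1/59) + 29547) = (33888 + 12778)/((-7 + (1/59)²/3 + (7/3)/59) + 29547) = 46666/((-7 + (1/59)²/3 + (7/3)*(1/59)) + 29547) = 46666/((-7 + (⅓)*(1/3481) + 7/177) + 29547) = 46666/((-7 + 1/10443 + 7/177) + 29547) = 46666/(-24229/3481 + 29547) = 46666/(102828878/3481) = 46666*(3481/102828878) = 81222173/51414439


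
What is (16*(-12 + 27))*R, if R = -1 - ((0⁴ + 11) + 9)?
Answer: -5040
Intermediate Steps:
R = -21 (R = -1 - ((0 + 11) + 9) = -1 - (11 + 9) = -1 - 1*20 = -1 - 20 = -21)
(16*(-12 + 27))*R = (16*(-12 + 27))*(-21) = (16*15)*(-21) = 240*(-21) = -5040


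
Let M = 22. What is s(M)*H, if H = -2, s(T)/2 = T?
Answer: -88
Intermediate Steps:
s(T) = 2*T
s(M)*H = (2*22)*(-2) = 44*(-2) = -88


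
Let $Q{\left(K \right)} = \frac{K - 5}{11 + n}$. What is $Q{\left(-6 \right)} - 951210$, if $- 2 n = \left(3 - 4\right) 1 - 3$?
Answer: $- \frac{12365741}{13} \approx -9.5121 \cdot 10^{5}$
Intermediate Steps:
$n = 2$ ($n = - \frac{\left(3 - 4\right) 1 - 3}{2} = - \frac{\left(-1\right) 1 - 3}{2} = - \frac{-1 - 3}{2} = \left(- \frac{1}{2}\right) \left(-4\right) = 2$)
$Q{\left(K \right)} = - \frac{5}{13} + \frac{K}{13}$ ($Q{\left(K \right)} = \frac{K - 5}{11 + 2} = \frac{-5 + K}{13} = \left(-5 + K\right) \frac{1}{13} = - \frac{5}{13} + \frac{K}{13}$)
$Q{\left(-6 \right)} - 951210 = \left(- \frac{5}{13} + \frac{1}{13} \left(-6\right)\right) - 951210 = \left(- \frac{5}{13} - \frac{6}{13}\right) - 951210 = - \frac{11}{13} - 951210 = - \frac{12365741}{13}$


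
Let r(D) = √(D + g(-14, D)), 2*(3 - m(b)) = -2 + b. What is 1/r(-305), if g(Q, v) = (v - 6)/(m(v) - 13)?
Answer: -I*√25301059/88157 ≈ -0.057057*I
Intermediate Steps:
m(b) = 4 - b/2 (m(b) = 3 - (-2 + b)/2 = 3 + (1 - b/2) = 4 - b/2)
g(Q, v) = (-6 + v)/(-9 - v/2) (g(Q, v) = (v - 6)/((4 - v/2) - 13) = (-6 + v)/(-9 - v/2))
r(D) = √(D + 2*(6 - D)/(18 + D))
1/r(-305) = 1/(√((12 + (-305)² + 16*(-305))/(18 - 305))) = 1/(√((12 + 93025 - 4880)/(-287))) = 1/(√(-1/287*88157)) = 1/(√(-88157/287)) = 1/(I*√25301059/287) = -I*√25301059/88157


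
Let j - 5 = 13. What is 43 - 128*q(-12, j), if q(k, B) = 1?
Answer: -85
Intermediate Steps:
j = 18 (j = 5 + 13 = 18)
43 - 128*q(-12, j) = 43 - 128*1 = 43 - 128 = -85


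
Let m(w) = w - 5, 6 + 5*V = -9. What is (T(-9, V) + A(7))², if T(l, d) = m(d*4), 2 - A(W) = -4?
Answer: 121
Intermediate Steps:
V = -3 (V = -6/5 + (⅕)*(-9) = -6/5 - 9/5 = -3)
A(W) = 6 (A(W) = 2 - 1*(-4) = 2 + 4 = 6)
m(w) = -5 + w
T(l, d) = -5 + 4*d (T(l, d) = -5 + d*4 = -5 + 4*d)
(T(-9, V) + A(7))² = ((-5 + 4*(-3)) + 6)² = ((-5 - 12) + 6)² = (-17 + 6)² = (-11)² = 121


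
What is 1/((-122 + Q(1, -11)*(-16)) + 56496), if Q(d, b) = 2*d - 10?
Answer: 1/56502 ≈ 1.7698e-5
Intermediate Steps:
Q(d, b) = -10 + 2*d
1/((-122 + Q(1, -11)*(-16)) + 56496) = 1/((-122 + (-10 + 2*1)*(-16)) + 56496) = 1/((-122 + (-10 + 2)*(-16)) + 56496) = 1/((-122 - 8*(-16)) + 56496) = 1/((-122 + 128) + 56496) = 1/(6 + 56496) = 1/56502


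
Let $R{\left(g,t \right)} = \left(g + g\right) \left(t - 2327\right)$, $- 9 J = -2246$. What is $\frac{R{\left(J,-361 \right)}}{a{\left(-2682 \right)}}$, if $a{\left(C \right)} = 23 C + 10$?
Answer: $\frac{1006208}{46257} \approx 21.753$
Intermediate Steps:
$J = \frac{2246}{9}$ ($J = \left(- \frac{1}{9}\right) \left(-2246\right) = \frac{2246}{9} \approx 249.56$)
$a{\left(C \right)} = 10 + 23 C$
$R{\left(g,t \right)} = 2 g \left(-2327 + t\right)$
$\frac{R{\left(J,-361 \right)}}{a{\left(-2682 \right)}} = \frac{2 \cdot \frac{2246}{9} \left(-2327 - 361\right)}{10 + 23 \left(-2682\right)} = \frac{2 \cdot \frac{2246}{9} \left(-2688\right)}{10 - 61686} = - \frac{4024832}{3 \left(-61676\right)} = \left(- \frac{4024832}{3}\right) \left(- \frac{1}{61676}\right) = \frac{1006208}{46257}$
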